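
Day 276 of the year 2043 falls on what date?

2043-10-03

January has 31 days (276 − 31 = 245 remain).
February has 28 days (245 − 28 = 217 remain).
March has 31 days (217 − 31 = 186 remain).
April has 30 days (186 − 30 = 156 remain).
May has 31 days (156 − 31 = 125 remain).
June has 30 days (125 − 30 = 95 remain).
July has 31 days (95 − 31 = 64 remain).
August has 31 days (64 − 31 = 33 remain).
September has 30 days (33 − 30 = 3 remain).
3 into October → October 3.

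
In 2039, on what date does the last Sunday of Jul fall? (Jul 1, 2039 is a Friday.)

Jul 31, 2039

Jul 2039 begins on a Friday, so the first Sunday is Jul 3 (2 days later).
Jul 2039 has 31 days. Adding weeks: 3, 10, 17, 24, 31 — the last one ≤ 31 is the 31st.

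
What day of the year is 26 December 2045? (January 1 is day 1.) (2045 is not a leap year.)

Days in months before December: 31 + 28 + 31 + 30 + 31 + 30 + 31 + 31 + 30 + 31 + 30 = 334.
Plus 26 days into December → day 360.

360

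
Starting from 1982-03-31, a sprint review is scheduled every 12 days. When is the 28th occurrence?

1983-02-18

The 28th occurrence is 27 intervals after the first: 27 × 12 = 324 days after 1982-03-31.
March has 31 days — 0 days to the end of March leaves 324.
April has 30 days (294 left).
May has 31 days (263 left).
June has 30 days (233 left).
July has 31 days (202 left).
August has 31 days (171 left).
September has 30 days (141 left).
October has 31 days (110 left).
November has 30 days (80 left).
December has 31 days (49 left).
January has 31 days (18 left).
18 days into February → 1983-02-18.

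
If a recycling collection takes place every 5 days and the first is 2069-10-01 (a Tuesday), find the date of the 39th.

The 39th occurrence is 38 intervals after the first: 38 × 5 = 190 days after 2069-10-01.
October has 31 days — 30 days to the end of October leaves 160.
November has 30 days (130 left).
December has 31 days (99 left).
January has 31 days (68 left).
February has 28 days (40 left).
March has 31 days (9 left).
9 days into April → 2070-04-09.

2070-04-09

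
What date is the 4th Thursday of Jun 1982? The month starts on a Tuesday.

Jun 1982 begins on a Tuesday, so the first Thursday is Jun 3 (2 days later).
The 4th Thursday is 3 weeks later: 3 + 21 = 24.

Jun 24, 1982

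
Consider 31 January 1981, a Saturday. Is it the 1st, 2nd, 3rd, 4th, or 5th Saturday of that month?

5th

Day 31 falls in week ⌈31/7⌉ of the month.
Days 1–7 hold the 1st Saturday, 8–14 the 2nd, 15–21 the 3rd, 22–28 the 4th, 29–31 the 5th.
31 is in the range for the 5th.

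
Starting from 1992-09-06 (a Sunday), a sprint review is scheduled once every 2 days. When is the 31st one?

1992-11-05

The 31st occurrence is 30 intervals after the first: 30 × 2 = 60 days after 1992-09-06.
September has 30 days — 24 days to the end of September leaves 36.
October has 31 days (5 left).
5 days into November → 1992-11-05.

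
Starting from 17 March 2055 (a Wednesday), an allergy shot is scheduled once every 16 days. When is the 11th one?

24 August 2055

The 11th occurrence is 10 intervals after the first: 10 × 16 = 160 days after 17 March 2055.
March has 31 days — 14 days to the end of March leaves 146.
April has 30 days (116 left).
May has 31 days (85 left).
June has 30 days (55 left).
July has 31 days (24 left).
24 days into August → 24 August 2055.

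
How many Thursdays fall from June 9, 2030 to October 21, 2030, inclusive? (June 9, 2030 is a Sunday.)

19

June 9, 2030 is a Sunday; the first Thursday on or after it is June 13, 2030 (4 days later).
From June 13, 2030 to October 21, 2030: 17 + 31 + 31 + 30 + 21 = 130 days (rest of June, July, August, September, October).
130 ÷ 7 = 18 full weeks with remainder 4, so 18 more Thursdays after the first → 19.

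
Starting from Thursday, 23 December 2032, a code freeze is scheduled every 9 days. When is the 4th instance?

19 January 2033

The 4th occurrence is 3 intervals after the first: 3 × 9 = 27 days after 23 December 2032.
December has 31 days — 8 days to the end of December leaves 19.
19 days into January → 19 January 2033.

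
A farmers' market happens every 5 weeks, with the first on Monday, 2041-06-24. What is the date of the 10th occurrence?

2042-05-05

The 10th occurrence is 9 intervals after the first: 9 × 35 = 315 days after 2041-06-24.
June has 30 days — 6 days to the end of June leaves 309.
July has 31 days (278 left).
August has 31 days (247 left).
September has 30 days (217 left).
October has 31 days (186 left).
November has 30 days (156 left).
December has 31 days (125 left).
January has 31 days (94 left).
February has 28 days (66 left).
March has 31 days (35 left).
April has 30 days (5 left).
5 days into May → 2042-05-05.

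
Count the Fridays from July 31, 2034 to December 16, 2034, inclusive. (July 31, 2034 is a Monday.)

20

July 31, 2034 is a Monday; the first Friday on or after it is August 4, 2034 (4 days later).
From August 4, 2034 to December 16, 2034: 27 + 30 + 31 + 30 + 16 = 134 days (rest of August, September, October, November, December).
134 ÷ 7 = 19 full weeks with remainder 1, so 19 more Fridays after the first → 20.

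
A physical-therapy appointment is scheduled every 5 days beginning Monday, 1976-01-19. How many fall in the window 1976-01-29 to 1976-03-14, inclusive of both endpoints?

Occurrences land 5·i days after 1976-01-19 for i = 0, 1, 2, …
1976-01-29 is 10 days after the start; 10 ÷ 5 = 2 remainder 0. First occurrence in the window: #3 on 1976-01-29 (2×5 = 10 days in).
1976-03-14 is 55 days after the start; 55 ÷ 5 = 11 remainder 0. Last occurrence in the window: #12 on 1976-03-14.
Occurrences #3 through #12: 10 in total.

10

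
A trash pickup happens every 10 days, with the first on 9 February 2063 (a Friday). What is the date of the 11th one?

20 May 2063

The 11th occurrence is 10 intervals after the first: 10 × 10 = 100 days after 9 February 2063.
February has 28 days — 19 days to the end of February leaves 81.
March has 31 days (50 left).
April has 30 days (20 left).
20 days into May → 20 May 2063.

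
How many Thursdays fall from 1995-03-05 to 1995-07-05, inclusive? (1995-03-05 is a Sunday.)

17

1995-03-05 is a Sunday; the first Thursday on or after it is 1995-03-09 (4 days later).
From 1995-03-09 to 1995-07-05: 22 + 30 + 31 + 30 + 5 = 118 days (rest of March, April, May, June, July).
118 ÷ 7 = 16 full weeks with remainder 6, so 16 more Thursdays after the first → 17.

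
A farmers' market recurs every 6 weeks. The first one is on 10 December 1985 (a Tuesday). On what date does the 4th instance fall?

The 4th occurrence is 3 intervals after the first: 3 × 42 = 126 days after 10 December 1985.
December has 31 days — 21 days to the end of December leaves 105.
January has 31 days (74 left).
February has 28 days (46 left).
March has 31 days (15 left).
15 days into April → 15 April 1986.

15 April 1986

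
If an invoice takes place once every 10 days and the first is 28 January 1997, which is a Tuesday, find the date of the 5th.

9 March 1997

The 5th occurrence is 4 intervals after the first: 4 × 10 = 40 days after 28 January 1997.
January has 31 days — 3 days to the end of January leaves 37.
February has 28 days (9 left).
9 days into March → 9 March 1997.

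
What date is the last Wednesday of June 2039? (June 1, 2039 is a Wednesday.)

June 2039 begins on a Wednesday, so the first Wednesday is June 1.
June 2039 has 30 days. Adding weeks: 1, 8, 15, 22, 29 — the last one ≤ 30 is the 29th.

June 29, 2039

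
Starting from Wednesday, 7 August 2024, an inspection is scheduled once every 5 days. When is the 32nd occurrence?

The 32nd occurrence is 31 intervals after the first: 31 × 5 = 155 days after 7 August 2024.
August has 31 days — 24 days to the end of August leaves 131.
September has 30 days (101 left).
October has 31 days (70 left).
November has 30 days (40 left).
December has 31 days (9 left).
9 days into January → 9 January 2025.

9 January 2025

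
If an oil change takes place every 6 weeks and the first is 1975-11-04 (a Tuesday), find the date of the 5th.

The 5th occurrence is 4 intervals after the first: 4 × 42 = 168 days after 1975-11-04.
November has 30 days — 26 days to the end of November leaves 142.
December has 31 days (111 left).
January has 31 days (80 left).
February has 29 days (51 left).
March has 31 days (20 left).
20 days into April → 1976-04-20.

1976-04-20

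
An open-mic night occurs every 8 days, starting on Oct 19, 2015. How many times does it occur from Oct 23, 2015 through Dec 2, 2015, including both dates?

Occurrences land 8·i days after Oct 19, 2015 for i = 0, 1, 2, …
Oct 23, 2015 is 4 days after the start; 4 ÷ 8 = 0 remainder 4; since the remainder is 4, round up to i = 1. First occurrence in the window: #2 on Oct 27, 2015 (1×8 = 8 days in).
Dec 2, 2015 is 44 days after the start; 44 ÷ 8 = 5 remainder 4. Last occurrence in the window: #6 on Nov 28, 2015.
Occurrences #2 through #6: 5 in total.

5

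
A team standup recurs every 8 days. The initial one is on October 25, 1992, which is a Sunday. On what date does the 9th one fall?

The 9th occurrence is 8 intervals after the first: 8 × 8 = 64 days after October 25, 1992.
October has 31 days — 6 days to the end of October leaves 58.
November has 30 days (28 left).
28 days into December → December 28, 1992.

December 28, 1992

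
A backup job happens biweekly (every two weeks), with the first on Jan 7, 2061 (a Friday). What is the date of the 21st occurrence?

The 21st occurrence is 20 intervals after the first: 20 × 14 = 280 days after Jan 7, 2061.
Jan has 31 days — 24 days to the end of Jan leaves 256.
Feb has 28 days (228 left).
Mar has 31 days (197 left).
Apr has 30 days (167 left).
May has 31 days (136 left).
Jun has 30 days (106 left).
Jul has 31 days (75 left).
Aug has 31 days (44 left).
Sep has 30 days (14 left).
14 days into Oct → Oct 14, 2061.

Oct 14, 2061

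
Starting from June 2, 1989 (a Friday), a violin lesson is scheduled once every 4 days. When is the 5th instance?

June 18, 1989

The 5th occurrence is 4 intervals after the first: 4 × 4 = 16 days after June 2, 1989.
16 days later is June 18, 1989.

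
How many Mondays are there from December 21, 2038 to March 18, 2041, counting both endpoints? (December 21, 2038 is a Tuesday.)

117

December 21, 2038 is a Tuesday; the first Monday on or after it is December 27, 2038 (6 days later).
From December 27, 2038 to March 18, 2041: 4 + 365 + 366 + 77 = 812 days (rest of 2038, 2039, 2040, to March 18, 2041 in 2041).
812 ÷ 7 = 116 full weeks with remainder 0, so 116 more Mondays after the first → 117.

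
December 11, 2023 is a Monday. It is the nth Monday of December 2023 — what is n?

Day 11 falls in week ⌈11/7⌉ of the month.
Days 1–7 hold the 1st Monday, 8–14 the 2nd, 15–21 the 3rd, 22–28 the 4th, 29–31 the 5th.
11 is in the range for the 2nd.

2nd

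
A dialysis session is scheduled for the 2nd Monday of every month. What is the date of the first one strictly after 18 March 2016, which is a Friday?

March 2016 starts on a Tuesday; its first Monday is the 7th, so the 2nd Monday is the 14th — 14 March 2016.
That is not after 18 March 2016, so look at April 2016.
April 2016 starts on a Friday; its first Monday is the 4th, so the 2nd Monday is the 11th — 11 April 2016.

11 April 2016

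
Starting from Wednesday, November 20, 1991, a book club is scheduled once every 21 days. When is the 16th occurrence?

The 16th occurrence is 15 intervals after the first: 15 × 21 = 315 days after November 20, 1991.
November has 30 days — 10 days to the end of November leaves 305.
December has 31 days (274 left).
January has 31 days (243 left).
February has 29 days (214 left).
March has 31 days (183 left).
April has 30 days (153 left).
May has 31 days (122 left).
June has 30 days (92 left).
July has 31 days (61 left).
August has 31 days (30 left).
30 days into September → September 30, 1992.

September 30, 1992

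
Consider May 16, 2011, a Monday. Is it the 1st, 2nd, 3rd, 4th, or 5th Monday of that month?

3rd

Day 16 falls in week ⌈16/7⌉ of the month.
Days 1–7 hold the 1st Monday, 8–14 the 2nd, 15–21 the 3rd, 22–28 the 4th, 29–31 the 5th.
16 is in the range for the 3rd.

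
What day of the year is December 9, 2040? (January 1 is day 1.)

344

Days in months before December: 31 + 29 + 31 + 30 + 31 + 30 + 31 + 31 + 30 + 31 + 30 = 335.
Plus 9 days into December → day 344.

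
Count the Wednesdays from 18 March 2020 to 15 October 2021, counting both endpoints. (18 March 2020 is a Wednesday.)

83

18 March 2020 is a Wednesday; the first Wednesday on or after it is 18 March 2020.
From 18 March 2020 to 15 October 2021: 288 + 288 = 576 days (rest of 2020, to 15 October 2021 in 2021).
576 ÷ 7 = 82 full weeks with remainder 2, so 82 more Wednesdays after the first → 83.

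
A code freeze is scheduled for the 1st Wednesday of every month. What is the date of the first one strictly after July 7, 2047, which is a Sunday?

July 2047 starts on a Monday, so its 1st Wednesday is July 3, 2047 (2 days in).
That is not after July 7, 2047, so look at August 2047.
August 2047 starts on a Thursday, so its 1st Wednesday is August 7, 2047 (6 days in).

August 7, 2047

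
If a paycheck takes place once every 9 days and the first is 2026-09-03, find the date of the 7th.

The 7th occurrence is 6 intervals after the first: 6 × 9 = 54 days after 2026-09-03.
September has 30 days — 27 days to the end of September leaves 27.
27 days into October → 2026-10-27.

2026-10-27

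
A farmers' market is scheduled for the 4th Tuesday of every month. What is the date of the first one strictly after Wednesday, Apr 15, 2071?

Apr 2071 starts on a Wednesday; its first Tuesday is the 7th, so the 4th Tuesday is the 28th — Apr 28, 2071.
Apr 28, 2071 is after Apr 15, 2071, so that is the next one.

Apr 28, 2071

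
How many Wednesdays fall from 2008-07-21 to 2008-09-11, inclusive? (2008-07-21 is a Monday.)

2008-07-21 is a Monday; the first Wednesday on or after it is 2008-07-23 (2 days later).
From 2008-07-23 to 2008-09-11: 8 + 31 + 11 = 50 days (rest of July, August, September).
50 ÷ 7 = 7 full weeks with remainder 1, so 7 more Wednesdays after the first → 8.

8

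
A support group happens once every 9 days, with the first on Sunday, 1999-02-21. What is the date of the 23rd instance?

The 23rd occurrence is 22 intervals after the first: 22 × 9 = 198 days after 1999-02-21.
February has 28 days — 7 days to the end of February leaves 191.
March has 31 days (160 left).
April has 30 days (130 left).
May has 31 days (99 left).
June has 30 days (69 left).
July has 31 days (38 left).
August has 31 days (7 left).
7 days into September → 1999-09-07.

1999-09-07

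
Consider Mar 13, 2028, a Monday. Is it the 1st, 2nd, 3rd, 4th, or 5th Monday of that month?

2nd

Day 13 falls in week ⌈13/7⌉ of the month.
Days 1–7 hold the 1st Monday, 8–14 the 2nd, 15–21 the 3rd, 22–28 the 4th, 29–31 the 5th.
13 is in the range for the 2nd.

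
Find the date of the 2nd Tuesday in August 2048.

August 11, 2048

August 2048 begins on a Saturday, so the first Tuesday is August 4 (3 days later).
The 2nd Tuesday is 1 weeks later: 4 + 7 = 11.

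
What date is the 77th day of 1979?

Mar 18, 1979

Jan has 31 days (77 − 31 = 46 remain).
Feb has 28 days (46 − 28 = 18 remain).
18 into Mar → Mar 18.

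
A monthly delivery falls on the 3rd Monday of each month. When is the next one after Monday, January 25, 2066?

January 2066 starts on a Friday; its first Monday is the 4th, so the 3rd Monday is the 18th — January 18, 2066.
That is not after January 25, 2066, so look at February 2066.
February 2066 starts on a Monday; its first Monday is the 1st, so the 3rd Monday is the 15th — February 15, 2066.

February 15, 2066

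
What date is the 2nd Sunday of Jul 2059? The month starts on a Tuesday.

Jul 13, 2059

Jul 2059 begins on a Tuesday, so the first Sunday is Jul 6 (5 days later).
The 2nd Sunday is 1 weeks later: 6 + 7 = 13.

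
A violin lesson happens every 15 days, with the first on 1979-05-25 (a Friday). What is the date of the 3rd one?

The 3rd occurrence is 2 intervals after the first: 2 × 15 = 30 days after 1979-05-25.
May has 31 days — 6 days to the end of May leaves 24.
24 days into June → 1979-06-24.

1979-06-24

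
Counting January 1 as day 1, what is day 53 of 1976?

Jan has 31 days (53 − 31 = 22 remain).
22 into Feb → Feb 22.

Feb 22, 1976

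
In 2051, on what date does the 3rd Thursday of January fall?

January 2051 begins on a Sunday, so the first Thursday is January 5 (4 days later).
The 3rd Thursday is 2 weeks later: 5 + 14 = 19.

January 19, 2051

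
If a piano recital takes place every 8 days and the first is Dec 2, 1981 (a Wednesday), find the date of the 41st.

Oct 18, 1982

The 41st occurrence is 40 intervals after the first: 40 × 8 = 320 days after Dec 2, 1981.
Dec has 31 days — 29 days to the end of Dec leaves 291.
Jan has 31 days (260 left).
Feb has 28 days (232 left).
Mar has 31 days (201 left).
Apr has 30 days (171 left).
May has 31 days (140 left).
Jun has 30 days (110 left).
Jul has 31 days (79 left).
Aug has 31 days (48 left).
Sep has 30 days (18 left).
18 days into Oct → Oct 18, 1982.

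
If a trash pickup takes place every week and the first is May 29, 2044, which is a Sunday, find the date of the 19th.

The 19th occurrence is 18 intervals after the first: 18 × 7 = 126 days after May 29, 2044.
May has 31 days — 2 days to the end of May leaves 124.
Jun has 30 days (94 left).
Jul has 31 days (63 left).
Aug has 31 days (32 left).
Sep has 30 days (2 left).
2 days into Oct → Oct 2, 2044.

Oct 2, 2044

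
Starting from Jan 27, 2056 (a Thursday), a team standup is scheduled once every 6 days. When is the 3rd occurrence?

The 3rd occurrence is 2 intervals after the first: 2 × 6 = 12 days after Jan 27, 2056.
Jan has 31 days — 4 days to the end of Jan leaves 8.
8 days into Feb → Feb 8, 2056.

Feb 8, 2056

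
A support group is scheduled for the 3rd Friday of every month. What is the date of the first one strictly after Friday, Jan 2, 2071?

Jan 2071 starts on a Thursday; its first Friday is the 2nd, so the 3rd Friday is the 16th — Jan 16, 2071.
Jan 16, 2071 is after Jan 2, 2071, so that is the next one.

Jan 16, 2071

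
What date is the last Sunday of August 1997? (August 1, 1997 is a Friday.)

1997-08-31

August 1997 begins on a Friday, so the first Sunday is August 3 (2 days later).
August 1997 has 31 days. Adding weeks: 3, 10, 17, 24, 31 — the last one ≤ 31 is the 31st.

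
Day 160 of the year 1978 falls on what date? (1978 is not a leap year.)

9 June 1978

January has 31 days (160 − 31 = 129 remain).
February has 28 days (129 − 28 = 101 remain).
March has 31 days (101 − 31 = 70 remain).
April has 30 days (70 − 30 = 40 remain).
May has 31 days (40 − 31 = 9 remain).
9 into June → June 9.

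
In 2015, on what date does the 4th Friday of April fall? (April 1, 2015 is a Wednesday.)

April 2015 begins on a Wednesday, so the first Friday is April 3 (2 days later).
The 4th Friday is 3 weeks later: 3 + 21 = 24.

2015-04-24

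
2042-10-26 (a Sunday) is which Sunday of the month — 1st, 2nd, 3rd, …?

Day 26 falls in week ⌈26/7⌉ of the month.
Days 1–7 hold the 1st Sunday, 8–14 the 2nd, 15–21 the 3rd, 22–28 the 4th, 29–31 the 5th.
26 is in the range for the 4th.

4th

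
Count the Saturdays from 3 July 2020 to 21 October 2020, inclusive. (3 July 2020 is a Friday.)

3 July 2020 is a Friday; the first Saturday on or after it is 4 July 2020 (1 day later).
From 4 July 2020 to 21 October 2020: 27 + 31 + 30 + 21 = 109 days (rest of July, August, September, October).
109 ÷ 7 = 15 full weeks with remainder 4, so 15 more Saturdays after the first → 16.

16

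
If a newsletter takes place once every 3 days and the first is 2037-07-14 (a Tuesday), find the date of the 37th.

The 37th occurrence is 36 intervals after the first: 36 × 3 = 108 days after 2037-07-14.
July has 31 days — 17 days to the end of July leaves 91.
August has 31 days (60 left).
September has 30 days (30 left).
30 days into October → 2037-10-30.

2037-10-30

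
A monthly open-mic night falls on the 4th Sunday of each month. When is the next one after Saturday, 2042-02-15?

February 2042 starts on a Saturday; its first Sunday is the 2nd, so the 4th Sunday is the 23rd — 2042-02-23.
2042-02-23 is after 2042-02-15, so that is the next one.

2042-02-23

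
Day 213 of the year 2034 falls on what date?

Aug 1, 2034

Jan has 31 days (213 − 31 = 182 remain).
Feb has 28 days (182 − 28 = 154 remain).
Mar has 31 days (154 − 31 = 123 remain).
Apr has 30 days (123 − 30 = 93 remain).
May has 31 days (93 − 31 = 62 remain).
Jun has 30 days (62 − 30 = 32 remain).
Jul has 31 days (32 − 31 = 1 remain).
1 into Aug → Aug 1.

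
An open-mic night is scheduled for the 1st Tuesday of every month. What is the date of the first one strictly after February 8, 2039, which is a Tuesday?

March 1, 2039

February 2039 starts on a Tuesday, so its 1st Tuesday is February 1, 2039.
That is not after February 8, 2039, so look at March 2039.
March 2039 starts on a Tuesday, so its 1st Tuesday is March 1, 2039.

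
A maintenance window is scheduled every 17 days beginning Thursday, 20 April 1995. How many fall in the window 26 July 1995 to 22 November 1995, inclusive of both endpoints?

Occurrences land 17·i days after 20 April 1995 for i = 0, 1, 2, …
26 July 1995 is 97 days after the start; 97 ÷ 17 = 5 remainder 12; since the remainder is 12, round up to i = 6. First occurrence in the window: #7 on 31 July 1995 (6×17 = 102 days in).
22 November 1995 is 216 days after the start; 216 ÷ 17 = 12 remainder 12. Last occurrence in the window: #13 on 10 November 1995.
Occurrences #7 through #13: 7 in total.

7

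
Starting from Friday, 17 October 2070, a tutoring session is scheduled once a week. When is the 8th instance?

5 December 2070

The 8th occurrence is 7 intervals after the first: 7 × 7 = 49 days after 17 October 2070.
October has 31 days — 14 days to the end of October leaves 35.
November has 30 days (5 left).
5 days into December → 5 December 2070.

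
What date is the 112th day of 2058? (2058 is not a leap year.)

January has 31 days (112 − 31 = 81 remain).
February has 28 days (81 − 28 = 53 remain).
March has 31 days (53 − 31 = 22 remain).
22 into April → April 22.

2058-04-22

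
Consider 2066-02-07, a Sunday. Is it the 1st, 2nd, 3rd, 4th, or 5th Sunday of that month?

Day 7 falls in week ⌈7/7⌉ of the month.
Days 1–7 hold the 1st Sunday, 8–14 the 2nd, 15–21 the 3rd, 22–28 the 4th, 29–31 the 5th.
7 is in the range for the 1st.

1st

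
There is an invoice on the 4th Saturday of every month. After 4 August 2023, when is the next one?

August 2023 starts on a Tuesday; its first Saturday is the 5th, so the 4th Saturday is the 26th — 26 August 2023.
26 August 2023 is after 4 August 2023, so that is the next one.

26 August 2023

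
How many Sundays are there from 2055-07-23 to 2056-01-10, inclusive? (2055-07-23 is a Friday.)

25

2055-07-23 is a Friday; the first Sunday on or after it is 2055-07-25 (2 days later).
From 2055-07-25 to 2056-01-10: 6 + 31 + 30 + 31 + 30 + 31 + 10 = 169 days (rest of July, August, September, October, November, December, January).
169 ÷ 7 = 24 full weeks with remainder 1, so 24 more Sundays after the first → 25.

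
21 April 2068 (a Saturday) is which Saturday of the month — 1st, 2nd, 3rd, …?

Day 21 falls in week ⌈21/7⌉ of the month.
Days 1–7 hold the 1st Saturday, 8–14 the 2nd, 15–21 the 3rd, 22–28 the 4th, 29–31 the 5th.
21 is in the range for the 3rd.

3rd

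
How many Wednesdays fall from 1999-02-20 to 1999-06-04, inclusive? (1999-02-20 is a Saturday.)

1999-02-20 is a Saturday; the first Wednesday on or after it is 1999-02-24 (4 days later).
From 1999-02-24 to 1999-06-04: 4 + 31 + 30 + 31 + 4 = 100 days (rest of February, March, April, May, June).
100 ÷ 7 = 14 full weeks with remainder 2, so 14 more Wednesdays after the first → 15.

15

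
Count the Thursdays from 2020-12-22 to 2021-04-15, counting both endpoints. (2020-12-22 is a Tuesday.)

2020-12-22 is a Tuesday; the first Thursday on or after it is 2020-12-24 (2 days later).
From 2020-12-24 to 2021-04-15: 7 + 31 + 28 + 31 + 15 = 112 days (rest of December, January, February, March, April).
112 ÷ 7 = 16 full weeks with remainder 0, so 16 more Thursdays after the first → 17.

17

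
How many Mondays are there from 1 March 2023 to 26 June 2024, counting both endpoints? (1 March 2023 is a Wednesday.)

1 March 2023 is a Wednesday; the first Monday on or after it is 6 March 2023 (5 days later).
From 6 March 2023 to 26 June 2024: 300 + 178 = 478 days (rest of 2023, to 26 June 2024 in 2024).
478 ÷ 7 = 68 full weeks with remainder 2, so 68 more Mondays after the first → 69.

69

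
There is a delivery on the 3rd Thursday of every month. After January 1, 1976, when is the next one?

January 1976 starts on a Thursday; its first Thursday is the 1st, so the 3rd Thursday is the 15th — January 15, 1976.
January 15, 1976 is after January 1, 1976, so that is the next one.

January 15, 1976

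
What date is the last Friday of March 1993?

The first Friday of March 1993 is March 5.
March 1993 has 31 days. Adding weeks: 5, 12, 19, 26 — the last one ≤ 31 is the 26th.

March 26, 1993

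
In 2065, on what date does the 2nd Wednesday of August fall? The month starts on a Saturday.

August 2065 begins on a Saturday, so the first Wednesday is August 5 (4 days later).
The 2nd Wednesday is 1 weeks later: 5 + 7 = 12.

12 August 2065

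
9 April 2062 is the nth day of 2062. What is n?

Days in months before April: 31 + 28 + 31 = 90.
Plus 9 days into April → day 99.

99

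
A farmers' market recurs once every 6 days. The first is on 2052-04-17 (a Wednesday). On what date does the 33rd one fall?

The 33rd occurrence is 32 intervals after the first: 32 × 6 = 192 days after 2052-04-17.
April has 30 days — 13 days to the end of April leaves 179.
May has 31 days (148 left).
June has 30 days (118 left).
July has 31 days (87 left).
August has 31 days (56 left).
September has 30 days (26 left).
26 days into October → 2052-10-26.

2052-10-26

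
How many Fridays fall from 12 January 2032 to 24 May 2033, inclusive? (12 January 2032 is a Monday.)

71

12 January 2032 is a Monday; the first Friday on or after it is 16 January 2032 (4 days later).
From 16 January 2032 to 24 May 2033: 350 + 144 = 494 days (rest of 2032, to 24 May 2033 in 2033).
494 ÷ 7 = 70 full weeks with remainder 4, so 70 more Fridays after the first → 71.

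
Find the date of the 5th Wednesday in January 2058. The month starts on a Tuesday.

January 30, 2058

January 2058 begins on a Tuesday, so the first Wednesday is January 2 (1 day later).
The 5th Wednesday is 4 weeks later: 2 + 28 = 30.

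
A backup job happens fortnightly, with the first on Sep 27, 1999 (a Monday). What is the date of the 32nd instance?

Dec 4, 2000

The 32nd occurrence is 31 intervals after the first: 31 × 14 = 434 days after Sep 27, 1999.
Sep has 30 days — 3 days to the end of Sep leaves 431.
From end of Sep to end of 1999 is 92 days (339 left).
Jan has 31 days (308 left).
Feb has 29 days (279 left).
Mar has 31 days (248 left).
Apr has 30 days (218 left).
May has 31 days (187 left).
Jun has 30 days (157 left).
Jul has 31 days (126 left).
Aug has 31 days (95 left).
Sep has 30 days (65 left).
Oct has 31 days (34 left).
Nov has 30 days (4 left).
4 days into Dec → Dec 4, 2000.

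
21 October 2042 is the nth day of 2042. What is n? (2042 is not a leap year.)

Days in months before October: 31 + 28 + 31 + 30 + 31 + 30 + 31 + 31 + 30 = 273.
Plus 21 days into October → day 294.

294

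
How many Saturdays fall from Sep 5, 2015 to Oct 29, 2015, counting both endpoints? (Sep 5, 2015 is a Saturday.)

Sep 5, 2015 is a Saturday; the first Saturday on or after it is Sep 5, 2015.
From Sep 5, 2015 to Oct 29, 2015: 25 + 29 = 54 days (rest of Sep, Oct).
54 ÷ 7 = 7 full weeks with remainder 5, so 7 more Saturdays after the first → 8.

8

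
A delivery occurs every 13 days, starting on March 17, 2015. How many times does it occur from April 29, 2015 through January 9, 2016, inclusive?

Occurrences land 13·i days after March 17, 2015 for i = 0, 1, 2, …
April 29, 2015 is 43 days after the start; 43 ÷ 13 = 3 remainder 4; since the remainder is 4, round up to i = 4. First occurrence in the window: #5 on May 8, 2015 (4×13 = 52 days in).
January 9, 2016 is 298 days after the start; 298 ÷ 13 = 22 remainder 12. Last occurrence in the window: #23 on December 28, 2015.
Occurrences #5 through #23: 19 in total.

19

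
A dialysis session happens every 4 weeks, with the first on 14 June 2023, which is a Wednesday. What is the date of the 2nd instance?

The 2nd occurrence is 1 interval after the first: 1 × 28 = 28 days after 14 June 2023.
June has 30 days — 16 days to the end of June leaves 12.
12 days into July → 12 July 2023.

12 July 2023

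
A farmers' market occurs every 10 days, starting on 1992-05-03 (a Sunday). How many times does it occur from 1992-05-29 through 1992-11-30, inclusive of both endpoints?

Occurrences land 10·i days after 1992-05-03 for i = 0, 1, 2, …
1992-05-29 is 26 days after the start; 26 ÷ 10 = 2 remainder 6; since the remainder is 6, round up to i = 3. First occurrence in the window: #4 on 1992-06-02 (3×10 = 30 days in).
1992-11-30 is 211 days after the start; 211 ÷ 10 = 21 remainder 1. Last occurrence in the window: #22 on 1992-11-29.
Occurrences #4 through #22: 19 in total.

19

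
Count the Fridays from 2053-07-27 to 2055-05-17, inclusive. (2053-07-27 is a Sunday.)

2053-07-27 is a Sunday; the first Friday on or after it is 2053-08-01 (5 days later).
From 2053-08-01 to 2055-05-17: 152 + 365 + 137 = 654 days (rest of 2053, 2054, to 2055-05-17 in 2055).
654 ÷ 7 = 93 full weeks with remainder 3, so 93 more Fridays after the first → 94.

94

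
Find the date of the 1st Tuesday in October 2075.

1 October 2075

October 2075 begins on a Tuesday, so the first Tuesday is October 1.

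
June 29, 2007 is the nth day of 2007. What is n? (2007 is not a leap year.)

180

Days in months before June: 31 + 28 + 31 + 30 + 31 = 151.
Plus 29 days into June → day 180.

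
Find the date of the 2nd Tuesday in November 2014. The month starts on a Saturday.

November 2014 begins on a Saturday, so the first Tuesday is November 4 (3 days later).
The 2nd Tuesday is 1 weeks later: 4 + 7 = 11.

November 11, 2014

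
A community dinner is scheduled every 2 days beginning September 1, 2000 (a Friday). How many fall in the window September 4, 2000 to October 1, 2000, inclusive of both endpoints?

14

Occurrences land 2·i days after September 1, 2000 for i = 0, 1, 2, …
September 4, 2000 is 3 days after the start; 3 ÷ 2 = 1 remainder 1; since the remainder is 1, round up to i = 2. First occurrence in the window: #3 on September 5, 2000 (2×2 = 4 days in).
October 1, 2000 is 30 days after the start; 30 ÷ 2 = 15 remainder 0. Last occurrence in the window: #16 on October 1, 2000.
Occurrences #3 through #16: 14 in total.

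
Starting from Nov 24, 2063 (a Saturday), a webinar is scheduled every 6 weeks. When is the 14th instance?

The 14th occurrence is 13 intervals after the first: 13 × 42 = 546 days after Nov 24, 2063.
Nov has 30 days — 6 days to the end of Nov leaves 540.
From end of Nov to end of 2063 is 31 days (509 left).
2064 has 366 days (143 left).
Jan has 31 days (112 left).
Feb has 28 days (84 left).
Mar has 31 days (53 left).
Apr has 30 days (23 left).
23 days into May → May 23, 2065.

May 23, 2065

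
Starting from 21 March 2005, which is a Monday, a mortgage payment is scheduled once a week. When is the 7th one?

The 7th occurrence is 6 intervals after the first: 6 × 7 = 42 days after 21 March 2005.
March has 31 days — 10 days to the end of March leaves 32.
April has 30 days (2 left).
2 days into May → 2 May 2005.

2 May 2005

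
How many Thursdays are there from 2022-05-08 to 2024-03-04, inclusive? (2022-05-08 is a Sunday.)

95

2022-05-08 is a Sunday; the first Thursday on or after it is 2022-05-12 (4 days later).
From 2022-05-12 to 2024-03-04: 233 + 365 + 64 = 662 days (rest of 2022, 2023, to 2024-03-04 in 2024).
662 ÷ 7 = 94 full weeks with remainder 4, so 94 more Thursdays after the first → 95.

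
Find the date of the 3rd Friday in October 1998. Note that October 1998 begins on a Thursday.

October 1998 begins on a Thursday, so the first Friday is October 2 (1 day later).
The 3rd Friday is 2 weeks later: 2 + 14 = 16.

October 16, 1998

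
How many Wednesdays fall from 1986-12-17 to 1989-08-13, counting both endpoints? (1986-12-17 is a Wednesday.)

1986-12-17 is a Wednesday; the first Wednesday on or after it is 1986-12-17.
From 1986-12-17 to 1989-08-13: 14 + 365 + 366 + 225 = 970 days (rest of 1986, 1987, 1988, to 1989-08-13 in 1989).
970 ÷ 7 = 138 full weeks with remainder 4, so 138 more Wednesdays after the first → 139.

139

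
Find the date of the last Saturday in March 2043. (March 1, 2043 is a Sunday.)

March 2043 begins on a Sunday, so the first Saturday is March 7 (6 days later).
March 2043 has 31 days. Adding weeks: 7, 14, 21, 28 — the last one ≤ 31 is the 28th.

March 28, 2043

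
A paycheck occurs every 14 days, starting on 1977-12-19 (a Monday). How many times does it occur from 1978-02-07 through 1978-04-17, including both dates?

5

Occurrences land 14·i days after 1977-12-19 for i = 0, 1, 2, …
1978-02-07 is 50 days after the start; 50 ÷ 14 = 3 remainder 8; since the remainder is 8, round up to i = 4. First occurrence in the window: #5 on 1978-02-13 (4×14 = 56 days in).
1978-04-17 is 119 days after the start; 119 ÷ 14 = 8 remainder 7. Last occurrence in the window: #9 on 1978-04-10.
Occurrences #5 through #9: 5 in total.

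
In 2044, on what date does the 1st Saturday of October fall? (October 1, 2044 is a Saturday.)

October 2044 begins on a Saturday, so the first Saturday is October 1.

1 October 2044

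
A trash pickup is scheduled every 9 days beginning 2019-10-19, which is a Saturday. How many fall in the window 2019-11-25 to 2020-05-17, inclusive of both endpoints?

Occurrences land 9·i days after 2019-10-19 for i = 0, 1, 2, …
2019-11-25 is 37 days after the start; 37 ÷ 9 = 4 remainder 1; since the remainder is 1, round up to i = 5. First occurrence in the window: #6 on 2019-12-03 (5×9 = 45 days in).
2020-05-17 is 211 days after the start; 211 ÷ 9 = 23 remainder 4. Last occurrence in the window: #24 on 2020-05-13.
Occurrences #6 through #24: 19 in total.

19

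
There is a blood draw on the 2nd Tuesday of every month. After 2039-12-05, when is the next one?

December 2039 starts on a Thursday; its first Tuesday is the 6th, so the 2nd Tuesday is the 13th — 2039-12-13.
2039-12-13 is after 2039-12-05, so that is the next one.

2039-12-13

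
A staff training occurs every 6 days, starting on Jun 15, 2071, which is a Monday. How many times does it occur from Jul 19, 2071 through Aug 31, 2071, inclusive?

Occurrences land 6·i days after Jun 15, 2071 for i = 0, 1, 2, …
Jul 19, 2071 is 34 days after the start; 34 ÷ 6 = 5 remainder 4; since the remainder is 4, round up to i = 6. First occurrence in the window: #7 on Jul 21, 2071 (6×6 = 36 days in).
Aug 31, 2071 is 77 days after the start; 77 ÷ 6 = 12 remainder 5. Last occurrence in the window: #13 on Aug 26, 2071.
Occurrences #7 through #13: 7 in total.

7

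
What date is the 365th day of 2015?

Dec 31, 2015

Jan has 31 days (365 − 31 = 334 remain).
Feb has 28 days (334 − 28 = 306 remain).
Mar has 31 days (306 − 31 = 275 remain).
Apr has 30 days (275 − 30 = 245 remain).
May has 31 days (245 − 31 = 214 remain).
Jun has 30 days (214 − 30 = 184 remain).
Jul has 31 days (184 − 31 = 153 remain).
Aug has 31 days (153 − 31 = 122 remain).
Sep has 30 days (122 − 30 = 92 remain).
Oct has 31 days (92 − 31 = 61 remain).
Nov has 30 days (61 − 30 = 31 remain).
31 into Dec → Dec 31.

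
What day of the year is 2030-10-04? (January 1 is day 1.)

Days in months before October: 31 + 28 + 31 + 30 + 31 + 30 + 31 + 31 + 30 = 273.
Plus 4 days into October → day 277.

277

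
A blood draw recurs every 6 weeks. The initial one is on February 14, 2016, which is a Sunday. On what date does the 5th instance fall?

July 31, 2016

The 5th occurrence is 4 intervals after the first: 4 × 42 = 168 days after February 14, 2016.
February has 29 days — 15 days to the end of February leaves 153.
March has 31 days (122 left).
April has 30 days (92 left).
May has 31 days (61 left).
June has 30 days (31 left).
31 days into July → July 31, 2016.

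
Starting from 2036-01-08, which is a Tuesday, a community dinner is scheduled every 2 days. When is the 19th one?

2036-02-13

The 19th occurrence is 18 intervals after the first: 18 × 2 = 36 days after 2036-01-08.
January has 31 days — 23 days to the end of January leaves 13.
13 days into February → 2036-02-13.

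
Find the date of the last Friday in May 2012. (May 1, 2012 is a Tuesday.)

May 2012 begins on a Tuesday, so the first Friday is May 4 (3 days later).
May 2012 has 31 days. Adding weeks: 4, 11, 18, 25 — the last one ≤ 31 is the 25th.

2012-05-25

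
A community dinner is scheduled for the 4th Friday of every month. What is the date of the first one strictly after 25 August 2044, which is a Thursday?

August 2044 starts on a Monday; its first Friday is the 5th, so the 4th Friday is the 26th — 26 August 2044.
26 August 2044 is after 25 August 2044, so that is the next one.

26 August 2044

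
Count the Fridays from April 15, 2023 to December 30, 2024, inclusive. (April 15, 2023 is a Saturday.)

April 15, 2023 is a Saturday; the first Friday on or after it is April 21, 2023 (6 days later).
From April 21, 2023 to December 30, 2024: 254 + 365 = 619 days (rest of 2023, to December 30, 2024 in 2024).
619 ÷ 7 = 88 full weeks with remainder 3, so 88 more Fridays after the first → 89.

89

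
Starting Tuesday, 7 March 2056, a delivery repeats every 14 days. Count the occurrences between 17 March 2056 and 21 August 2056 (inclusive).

11

Occurrences land 14·i days after 7 March 2056 for i = 0, 1, 2, …
17 March 2056 is 10 days after the start; 10 ÷ 14 = 0 remainder 10; since the remainder is 10, round up to i = 1. First occurrence in the window: #2 on 21 March 2056 (1×14 = 14 days in).
21 August 2056 is 167 days after the start; 167 ÷ 14 = 11 remainder 13. Last occurrence in the window: #12 on 8 August 2056.
Occurrences #2 through #12: 11 in total.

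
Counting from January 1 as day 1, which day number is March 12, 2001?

Days in months before March: 31 + 28 = 59.
Plus 12 days into March → day 71.

71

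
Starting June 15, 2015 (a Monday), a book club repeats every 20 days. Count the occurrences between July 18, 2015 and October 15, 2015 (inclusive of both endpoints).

5

Occurrences land 20·i days after June 15, 2015 for i = 0, 1, 2, …
July 18, 2015 is 33 days after the start; 33 ÷ 20 = 1 remainder 13; since the remainder is 13, round up to i = 2. First occurrence in the window: #3 on July 25, 2015 (2×20 = 40 days in).
October 15, 2015 is 122 days after the start; 122 ÷ 20 = 6 remainder 2. Last occurrence in the window: #7 on October 13, 2015.
Occurrences #3 through #7: 5 in total.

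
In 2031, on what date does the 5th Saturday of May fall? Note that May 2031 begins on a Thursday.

May 2031 begins on a Thursday, so the first Saturday is May 3 (2 days later).
The 5th Saturday is 4 weeks later: 3 + 28 = 31.

2031-05-31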